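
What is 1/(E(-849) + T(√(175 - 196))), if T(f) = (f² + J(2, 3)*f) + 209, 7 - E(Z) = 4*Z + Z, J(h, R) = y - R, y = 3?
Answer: 1/4440 ≈ 0.00022523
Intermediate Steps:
J(h, R) = 3 - R
E(Z) = 7 - 5*Z (E(Z) = 7 - (4*Z + Z) = 7 - 5*Z)
T(f) = 209 + f² (T(f) = (f² + (3 - 1*3)*f) + 209 = (f² + (3 - 3)*f) + 209 = (f² + 0*f) + 209 = (f² + 0) + 209 = f² + 209 = 209 + f²)
1/(E(-849) + T(√(175 - 196))) = 1/((7 - 5*(-849)) + (209 + (√(175 - 196))²)) = 1/((7 + 4245) + (209 + (√(-21))²)) = 1/(4252 + (209 + (I*√21)²)) = 1/(4252 + (209 - 21)) = 1/(4252 + 188) = 1/4440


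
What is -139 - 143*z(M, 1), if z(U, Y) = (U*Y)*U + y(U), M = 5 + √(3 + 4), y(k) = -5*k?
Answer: -1140 - 715*√7 ≈ -3031.7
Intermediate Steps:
M = 5 + √7 ≈ 7.6458
z(U, Y) = -5*U + Y*U² (z(U, Y) = (U*Y)*U - 5*U = Y*U² - 5*U = -5*U + Y*U²)
-139 - 143*z(M, 1) = -139 - 143*(5 + √7)*(-5 + (5 + √7)*1) = -139 - 143*(5 + √7)*(-5 + (5 + √7)) = -139 - 143*(5 + √7)*√7 = -139 - 143*√7*(5 + √7)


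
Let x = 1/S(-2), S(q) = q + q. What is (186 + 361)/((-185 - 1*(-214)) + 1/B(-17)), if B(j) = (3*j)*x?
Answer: 27897/1483 ≈ 18.811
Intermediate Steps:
S(q) = 2*q
x = -¼ (x = 1/(2*(-2)) = 1/(-4) = -¼ ≈ -0.25000)
B(j) = -3*j/4 (B(j) = (3*j)*(-¼) = -3*j/4)
(186 + 361)/((-185 - 1*(-214)) + 1/B(-17)) = (186 + 361)/((-185 - 1*(-214)) + 1/(-¾*(-17))) = 547/((-185 + 214) + 1/(51/4)) = 547/(29 + 4/51) = 547/(1483/51) = 547*(51/1483) = 27897/1483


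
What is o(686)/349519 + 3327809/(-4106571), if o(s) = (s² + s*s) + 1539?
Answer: 2708259311530/1435324589349 ≈ 1.8869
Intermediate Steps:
o(s) = 1539 + 2*s² (o(s) = (s² + s²) + 1539 = 2*s² + 1539 = 1539 + 2*s²)
o(686)/349519 + 3327809/(-4106571) = (1539 + 2*686²)/349519 + 3327809/(-4106571) = (1539 + 2*470596)*(1/349519) + 3327809*(-1/4106571) = (1539 + 941192)*(1/349519) - 3327809/4106571 = 942731*(1/349519) - 3327809/4106571 = 942731/349519 - 3327809/4106571 = 2708259311530/1435324589349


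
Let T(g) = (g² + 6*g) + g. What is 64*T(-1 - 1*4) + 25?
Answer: -615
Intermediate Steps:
T(g) = g² + 7*g
64*T(-1 - 1*4) + 25 = 64*((-1 - 1*4)*(7 + (-1 - 1*4))) + 25 = 64*((-1 - 4)*(7 + (-1 - 4))) + 25 = 64*(-5*(7 - 5)) + 25 = 64*(-5*2) + 25 = 64*(-10) + 25 = -640 + 25 = -615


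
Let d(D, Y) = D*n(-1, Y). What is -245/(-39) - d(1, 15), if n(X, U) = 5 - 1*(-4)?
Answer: -106/39 ≈ -2.7179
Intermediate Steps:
n(X, U) = 9 (n(X, U) = 5 + 4 = 9)
d(D, Y) = 9*D (d(D, Y) = D*9 = 9*D)
-245/(-39) - d(1, 15) = -245/(-39) - 9 = -245*(-1/39) - 1*9 = 245/39 - 9 = -106/39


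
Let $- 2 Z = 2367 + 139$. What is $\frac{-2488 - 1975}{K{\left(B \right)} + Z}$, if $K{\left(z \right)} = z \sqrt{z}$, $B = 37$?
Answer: $\frac{5592139}{1519356} + \frac{165131 \sqrt{37}}{1519356} \approx 4.3417$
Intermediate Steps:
$Z = -1253$ ($Z = - \frac{2367 + 139}{2} = \left(- \frac{1}{2}\right) 2506 = -1253$)
$K{\left(z \right)} = z^{\frac{3}{2}}$
$\frac{-2488 - 1975}{K{\left(B \right)} + Z} = \frac{-2488 - 1975}{37^{\frac{3}{2}} - 1253} = - \frac{4463}{37 \sqrt{37} - 1253} = - \frac{4463}{-1253 + 37 \sqrt{37}}$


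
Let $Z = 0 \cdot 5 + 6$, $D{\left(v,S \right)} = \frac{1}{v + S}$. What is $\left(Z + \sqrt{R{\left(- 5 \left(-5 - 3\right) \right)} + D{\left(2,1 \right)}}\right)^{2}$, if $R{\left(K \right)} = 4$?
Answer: $\frac{\left(18 + \sqrt{39}\right)^{2}}{9} \approx 65.313$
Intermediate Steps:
$D{\left(v,S \right)} = \frac{1}{S + v}$
$Z = 6$ ($Z = 0 + 6 = 6$)
$\left(Z + \sqrt{R{\left(- 5 \left(-5 - 3\right) \right)} + D{\left(2,1 \right)}}\right)^{2} = \left(6 + \sqrt{4 + \frac{1}{1 + 2}}\right)^{2} = \left(6 + \sqrt{4 + \frac{1}{3}}\right)^{2} = \left(6 + \sqrt{\frac{13}{3}}\right)^{2} = \left(6 + \frac{\sqrt{39}}{3}\right)^{2}$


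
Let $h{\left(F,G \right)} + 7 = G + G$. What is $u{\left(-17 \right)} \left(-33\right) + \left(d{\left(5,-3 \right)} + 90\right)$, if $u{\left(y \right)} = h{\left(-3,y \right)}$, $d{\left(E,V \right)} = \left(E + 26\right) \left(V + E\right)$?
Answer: $1505$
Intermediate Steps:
$h{\left(F,G \right)} = -7 + 2 G$ ($h{\left(F,G \right)} = -7 + \left(G + G\right) = -7 + 2 G$)
$d{\left(E,V \right)} = \left(26 + E\right) \left(E + V\right)$
$u{\left(y \right)} = -7 + 2 y$
$u{\left(-17 \right)} \left(-33\right) + \left(d{\left(5,-3 \right)} + 90\right) = \left(-7 + 2 \left(-17\right)\right) \left(-33\right) + \left(\left(5^{2} + 26 \cdot 5 + 26 \left(-3\right) + 5 \left(-3\right)\right) + 90\right) = \left(-7 - 34\right) \left(-33\right) + \left(\left(25 + 130 - 78 - 15\right) + 90\right) = \left(-41\right) \left(-33\right) + \left(62 + 90\right) = 1353 + 152 = 1505$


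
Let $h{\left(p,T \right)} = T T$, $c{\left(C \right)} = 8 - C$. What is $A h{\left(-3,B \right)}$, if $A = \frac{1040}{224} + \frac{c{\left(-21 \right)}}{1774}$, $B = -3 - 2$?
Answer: $\frac{723225}{6209} \approx 116.48$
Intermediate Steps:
$B = -5$ ($B = -3 - 2 = -5$)
$h{\left(p,T \right)} = T^{2}$
$A = \frac{28929}{6209}$ ($A = \frac{1040}{224} + \frac{8 - -21}{1774} = 1040 \cdot \frac{1}{224} + \left(8 + 21\right) \frac{1}{1774} = \frac{65}{14} + 29 \cdot \frac{1}{1774} = \frac{65}{14} + \frac{29}{1774} = \frac{28929}{6209} \approx 4.6592$)
$A h{\left(-3,B \right)} = \frac{28929 \left(-5\right)^{2}}{6209} = \frac{28929}{6209} \cdot 25 = \frac{723225}{6209}$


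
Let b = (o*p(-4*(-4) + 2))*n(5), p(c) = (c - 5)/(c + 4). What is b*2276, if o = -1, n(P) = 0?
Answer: 0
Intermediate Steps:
p(c) = (-5 + c)/(4 + c)
b = 0 (b = -(-5 + (-4*(-4) + 2))/(4 + (-4*(-4) + 2))*0 = -(-5 + (16 + 2))/(4 + (16 + 2))*0 = -(-5 + 18)/(4 + 18)*0 = -13/22*0 = 0)
b*2276 = 0*2276 = 0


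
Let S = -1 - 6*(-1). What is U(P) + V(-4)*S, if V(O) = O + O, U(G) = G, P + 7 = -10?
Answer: -57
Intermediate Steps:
P = -17 (P = -7 - 10 = -17)
V(O) = 2*O
S = 5 (S = -1 + 6 = 5)
U(P) + V(-4)*S = -17 + (2*(-4))*5 = -17 - 8*5 = -17 - 40 = -57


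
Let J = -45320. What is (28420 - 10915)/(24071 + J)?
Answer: -1945/2361 ≈ -0.82380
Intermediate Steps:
(28420 - 10915)/(24071 + J) = (28420 - 10915)/(24071 - 45320) = 17505/(-21249) = 17505*(-1/21249) = -1945/2361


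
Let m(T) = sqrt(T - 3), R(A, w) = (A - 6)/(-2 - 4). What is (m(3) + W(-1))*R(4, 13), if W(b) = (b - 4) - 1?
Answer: -2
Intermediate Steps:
R(A, w) = 1 - A/6 (R(A, w) = (-6 + A)/(-6) = (-6 + A)*(-1/6) = 1 - A/6)
m(T) = sqrt(-3 + T)
W(b) = -5 + b (W(b) = (-4 + b) - 1 = -5 + b)
(m(3) + W(-1))*R(4, 13) = (sqrt(-3 + 3) + (-5 - 1))*(1 - 1/6*4) = (sqrt(0) - 6)*(1 - 2/3) = (0 - 6)*(1/3) = -6*1/3 = -2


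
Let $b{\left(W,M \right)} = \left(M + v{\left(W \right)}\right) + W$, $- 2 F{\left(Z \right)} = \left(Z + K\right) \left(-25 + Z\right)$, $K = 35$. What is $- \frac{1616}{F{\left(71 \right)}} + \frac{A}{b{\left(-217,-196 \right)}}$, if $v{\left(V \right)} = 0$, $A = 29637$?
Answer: $- \frac{35793799}{503447} \approx -71.097$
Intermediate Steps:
$F{\left(Z \right)} = - \frac{\left(-25 + Z\right) \left(35 + Z\right)}{2}$ ($F{\left(Z \right)} = - \frac{\left(Z + 35\right) \left(-25 + Z\right)}{2} = - \frac{\left(35 + Z\right) \left(-25 + Z\right)}{2} = - \frac{\left(-25 + Z\right) \left(35 + Z\right)}{2}$)
$b{\left(W,M \right)} = M + W$ ($b{\left(W,M \right)} = \left(M + 0\right) + W = M + W$)
$- \frac{1616}{F{\left(71 \right)}} + \frac{A}{b{\left(-217,-196 \right)}} = - \frac{1616}{\frac{875}{2} - 355 - \frac{71^{2}}{2}} + \frac{29637}{-196 - 217} = - \frac{1616}{\frac{875}{2} - 355 - \frac{5041}{2}} + \frac{29637}{-413} = - \frac{1616}{\frac{875}{2} - 355 - \frac{5041}{2}} + 29637 \left(- \frac{1}{413}\right) = - \frac{1616}{-2438} - \frac{29637}{413} = \left(-1616\right) \left(- \frac{1}{2438}\right) - \frac{29637}{413} = \frac{808}{1219} - \frac{29637}{413} = - \frac{35793799}{503447}$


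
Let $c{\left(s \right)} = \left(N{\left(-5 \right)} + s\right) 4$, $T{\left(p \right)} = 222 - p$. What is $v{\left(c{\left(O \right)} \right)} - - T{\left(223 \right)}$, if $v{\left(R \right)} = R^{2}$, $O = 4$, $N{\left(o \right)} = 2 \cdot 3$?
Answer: $1599$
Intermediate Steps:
$N{\left(o \right)} = 6$
$c{\left(s \right)} = 24 + 4 s$ ($c{\left(s \right)} = \left(6 + s\right) 4 = 24 + 4 s$)
$v{\left(c{\left(O \right)} \right)} - - T{\left(223 \right)} = \left(24 + 4 \cdot 4\right)^{2} - - (222 - 223) = \left(24 + 16\right)^{2} - - (222 - 223) = 40^{2} - \left(-1\right) \left(-1\right) = 1600 - 1 = 1599$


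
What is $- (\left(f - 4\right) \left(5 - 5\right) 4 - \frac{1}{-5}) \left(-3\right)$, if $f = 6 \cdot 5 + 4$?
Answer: $\frac{3}{5} \approx 0.6$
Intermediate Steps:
$f = 34$ ($f = 30 + 4 = 34$)
$- (\left(f - 4\right) \left(5 - 5\right) 4 - \frac{1}{-5}) \left(-3\right) = - (\left(34 - 4\right) \left(5 - 5\right) 4 - \frac{1}{-5}) \left(-3\right) = - (30 \cdot 0 \cdot 4 - - \frac{1}{5}) \left(-3\right) = - (0 \cdot 4 + \frac{1}{5}) \left(-3\right) = - (0 + \frac{1}{5}) \left(-3\right) = \left(-1\right) \frac{1}{5} \left(-3\right) = \left(- \frac{1}{5}\right) \left(-3\right) = \frac{3}{5}$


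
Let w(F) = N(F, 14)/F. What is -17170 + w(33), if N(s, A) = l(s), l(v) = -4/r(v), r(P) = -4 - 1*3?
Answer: -3966266/231 ≈ -17170.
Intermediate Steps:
r(P) = -7 (r(P) = -4 - 3 = -7)
l(v) = 4/7 (l(v) = -4/(-7) = -4*(-⅐) = 4/7)
N(s, A) = 4/7
w(F) = 4/(7*F)
-17170 + w(33) = -17170 + (4/7)/33 = -17170 + (4/7)*(1/33) = -17170 + 4/231 = -3966266/231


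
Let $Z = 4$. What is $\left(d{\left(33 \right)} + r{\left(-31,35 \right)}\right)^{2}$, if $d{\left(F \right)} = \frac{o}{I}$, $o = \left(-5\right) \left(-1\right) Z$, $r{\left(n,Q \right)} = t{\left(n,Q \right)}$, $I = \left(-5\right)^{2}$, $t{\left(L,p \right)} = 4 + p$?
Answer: $\frac{39601}{25} \approx 1584.0$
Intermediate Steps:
$I = 25$
$r{\left(n,Q \right)} = 4 + Q$
$o = 20$ ($o = \left(-5\right) \left(-1\right) 4 = 5 \cdot 4 = 20$)
$d{\left(F \right)} = \frac{4}{5}$ ($d{\left(F \right)} = \frac{20}{25} = 20 \cdot \frac{1}{25} = \frac{4}{5}$)
$\left(d{\left(33 \right)} + r{\left(-31,35 \right)}\right)^{2} = \left(\frac{4}{5} + \left(4 + 35\right)\right)^{2} = \left(\frac{4}{5} + 39\right)^{2} = \left(\frac{199}{5}\right)^{2} = \frac{39601}{25}$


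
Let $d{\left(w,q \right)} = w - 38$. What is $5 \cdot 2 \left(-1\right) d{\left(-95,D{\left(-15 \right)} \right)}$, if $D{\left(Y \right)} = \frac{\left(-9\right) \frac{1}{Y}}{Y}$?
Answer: $1330$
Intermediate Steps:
$D{\left(Y \right)} = - \frac{9}{Y^{2}}$
$d{\left(w,q \right)} = -38 + w$
$5 \cdot 2 \left(-1\right) d{\left(-95,D{\left(-15 \right)} \right)} = 5 \cdot 2 \left(-1\right) \left(-38 - 95\right) = 10 \left(-1\right) \left(-133\right) = \left(-10\right) \left(-133\right) = 1330$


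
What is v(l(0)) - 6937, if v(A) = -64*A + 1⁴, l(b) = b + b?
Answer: -6936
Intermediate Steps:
l(b) = 2*b
v(A) = 1 - 64*A (v(A) = -64*A + 1 = 1 - 64*A)
v(l(0)) - 6937 = (1 - 128*0) - 6937 = (1 - 64*0) - 6937 = (1 + 0) - 6937 = 1 - 6937 = -6936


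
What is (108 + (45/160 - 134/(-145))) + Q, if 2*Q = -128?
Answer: 209753/4640 ≈ 45.205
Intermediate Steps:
Q = -64 (Q = (1/2)*(-128) = -64)
(108 + (45/160 - 134/(-145))) + Q = (108 + (45/160 - 134/(-145))) - 64 = (108 + (45*(1/160) - 134*(-1/145))) - 64 = (108 + (9/32 + 134/145)) - 64 = (108 + 5593/4640) - 64 = 506713/4640 - 64 = 209753/4640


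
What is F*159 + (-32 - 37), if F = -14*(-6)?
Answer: 13287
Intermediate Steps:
F = 84
F*159 + (-32 - 37) = 84*159 + (-32 - 37) = 13356 - 69 = 13287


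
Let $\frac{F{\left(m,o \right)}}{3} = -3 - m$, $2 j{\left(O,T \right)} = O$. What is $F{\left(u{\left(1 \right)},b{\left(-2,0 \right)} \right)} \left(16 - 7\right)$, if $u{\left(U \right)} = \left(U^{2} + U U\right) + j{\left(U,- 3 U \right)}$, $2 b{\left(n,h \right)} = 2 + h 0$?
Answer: $- \frac{297}{2} \approx -148.5$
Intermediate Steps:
$j{\left(O,T \right)} = \frac{O}{2}$
$b{\left(n,h \right)} = 1$ ($b{\left(n,h \right)} = \frac{2 + h 0}{2} = \frac{2 + 0}{2} = \frac{1}{2} \cdot 2 = 1$)
$u{\left(U \right)} = \frac{U}{2} + 2 U^{2}$ ($u{\left(U \right)} = \left(U^{2} + U U\right) + \frac{U}{2} = \left(U^{2} + U^{2}\right) + \frac{U}{2} = 2 U^{2} + \frac{U}{2} = \frac{U}{2} + 2 U^{2}$)
$F{\left(m,o \right)} = -9 - 3 m$ ($F{\left(m,o \right)} = 3 \left(-3 - m\right) = -9 - 3 m$)
$F{\left(u{\left(1 \right)},b{\left(-2,0 \right)} \right)} \left(16 - 7\right) = \left(-9 - 3 \cdot \frac{1}{2} \cdot 1 \left(1 + 4 \cdot 1\right)\right) \left(16 - 7\right) = \left(-9 - 3 \cdot \frac{1}{2} \cdot 1 \left(1 + 4\right)\right) 9 = \left(-9 - 3 \cdot \frac{1}{2} \cdot 1 \cdot 5\right) 9 = \left(-9 - \frac{15}{2}\right) 9 = \left(- \frac{33}{2}\right) 9 = - \frac{297}{2}$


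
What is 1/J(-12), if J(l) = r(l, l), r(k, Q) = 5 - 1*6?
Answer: -1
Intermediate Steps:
r(k, Q) = -1 (r(k, Q) = 5 - 6 = -1)
J(l) = -1
1/J(-12) = 1/(-1) = -1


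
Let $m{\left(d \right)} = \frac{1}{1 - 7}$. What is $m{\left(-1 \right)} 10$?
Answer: $- \frac{5}{3} \approx -1.6667$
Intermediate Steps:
$m{\left(d \right)} = - \frac{1}{6}$ ($m{\left(d \right)} = \frac{1}{-6} = - \frac{1}{6}$)
$m{\left(-1 \right)} 10 = \left(- \frac{1}{6}\right) 10 = - \frac{5}{3}$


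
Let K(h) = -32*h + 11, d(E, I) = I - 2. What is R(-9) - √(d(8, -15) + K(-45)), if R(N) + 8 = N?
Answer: -17 - √1434 ≈ -54.868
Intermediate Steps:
d(E, I) = -2 + I
R(N) = -8 + N
K(h) = 11 - 32*h
R(-9) - √(d(8, -15) + K(-45)) = (-8 - 9) - √((-2 - 15) + (11 - 32*(-45))) = -17 - √(-17 + (11 + 1440)) = -17 - √(-17 + 1451) = -17 - √1434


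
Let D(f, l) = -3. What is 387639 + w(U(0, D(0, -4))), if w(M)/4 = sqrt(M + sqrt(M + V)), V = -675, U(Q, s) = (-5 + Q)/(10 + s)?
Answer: 387639 + 4*sqrt(-35 + 7*I*sqrt(33110))/7 ≈ 3.8765e+5 + 14.62*I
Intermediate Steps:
U(Q, s) = (-5 + Q)/(10 + s)
w(M) = 4*sqrt(M + sqrt(-675 + M)) (w(M) = 4*sqrt(M + sqrt(M - 675)) = 4*sqrt(M + sqrt(-675 + M)))
387639 + w(U(0, D(0, -4))) = 387639 + 4*sqrt((-5 + 0)/(10 - 3) + sqrt(-675 + (-5 + 0)/(10 - 3))) = 387639 + 4*sqrt(-5/7 + sqrt(-675 - 5/7)) = 387639 + 4*sqrt(-5/7 + sqrt(-4730/7)) = 387639 + 4*sqrt(-5/7 + I*sqrt(33110)/7)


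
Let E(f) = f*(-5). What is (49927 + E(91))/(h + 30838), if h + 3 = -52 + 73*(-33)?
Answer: 24736/14187 ≈ 1.7436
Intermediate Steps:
E(f) = -5*f
h = -2464 (h = -3 + (-52 + 73*(-33)) = -3 + (-52 - 2409) = -3 - 2461 = -2464)
(49927 + E(91))/(h + 30838) = (49927 - 5*91)/(-2464 + 30838) = (49927 - 455)/28374 = 49472*(1/28374) = 24736/14187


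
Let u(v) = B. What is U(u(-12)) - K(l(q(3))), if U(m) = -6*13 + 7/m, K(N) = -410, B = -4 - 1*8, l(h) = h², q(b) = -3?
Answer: 3977/12 ≈ 331.42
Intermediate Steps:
B = -12 (B = -4 - 8 = -12)
u(v) = -12
U(m) = -78 + 7/m
U(u(-12)) - K(l(q(3))) = (-78 + 7/(-12)) - 1*(-410) = (-78 + 7*(-1/12)) + 410 = (-78 - 7/12) + 410 = -943/12 + 410 = 3977/12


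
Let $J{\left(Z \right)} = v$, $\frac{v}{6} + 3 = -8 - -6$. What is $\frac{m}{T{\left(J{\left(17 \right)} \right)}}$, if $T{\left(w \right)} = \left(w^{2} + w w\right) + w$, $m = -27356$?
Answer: $- \frac{13678}{885} \approx -15.455$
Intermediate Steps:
$v = -30$ ($v = -18 + 6 \left(-8 - -6\right) = -18 + 6 \left(-8 + 6\right) = -18 + 6 \left(-2\right) = -18 - 12 = -30$)
$J{\left(Z \right)} = -30$
$T{\left(w \right)} = w + 2 w^{2}$ ($T{\left(w \right)} = \left(w^{2} + w^{2}\right) + w = 2 w^{2} + w = w + 2 w^{2}$)
$\frac{m}{T{\left(J{\left(17 \right)} \right)}} = - \frac{27356}{\left(-30\right) \left(1 + 2 \left(-30\right)\right)} = - \frac{27356}{\left(-30\right) \left(1 - 60\right)} = - \frac{27356}{\left(-30\right) \left(-59\right)} = - \frac{27356}{1770} = \left(-27356\right) \frac{1}{1770} = - \frac{13678}{885}$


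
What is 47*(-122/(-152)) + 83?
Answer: 9175/76 ≈ 120.72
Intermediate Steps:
47*(-122/(-152)) + 83 = 47*(-122*(-1/152)) + 83 = 47*(61/76) + 83 = 2867/76 + 83 = 9175/76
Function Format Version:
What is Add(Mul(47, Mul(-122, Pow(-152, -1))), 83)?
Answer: Rational(9175, 76) ≈ 120.72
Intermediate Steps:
Add(Mul(47, Mul(-122, Pow(-152, -1))), 83) = Add(Mul(47, Mul(-122, Rational(-1, 152))), 83) = Add(Mul(47, Rational(61, 76)), 83) = Add(Rational(2867, 76), 83) = Rational(9175, 76)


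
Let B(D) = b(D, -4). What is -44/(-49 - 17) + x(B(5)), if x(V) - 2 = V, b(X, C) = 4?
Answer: 20/3 ≈ 6.6667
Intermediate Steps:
B(D) = 4
x(V) = 2 + V
-44/(-49 - 17) + x(B(5)) = -44/(-49 - 17) + (2 + 4) = -44/(-66) + 6 = -44*(-1/66) + 6 = ⅔ + 6 = 20/3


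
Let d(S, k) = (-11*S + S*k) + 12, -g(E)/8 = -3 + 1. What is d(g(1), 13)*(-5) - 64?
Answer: -284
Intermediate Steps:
g(E) = 16 (g(E) = -8*(-3 + 1) = -8*(-2) = 16)
d(S, k) = 12 - 11*S + S*k
d(g(1), 13)*(-5) - 64 = (12 - 11*16 + 16*13)*(-5) - 64 = (12 - 176 + 208)*(-5) - 64 = 44*(-5) - 64 = -220 - 64 = -284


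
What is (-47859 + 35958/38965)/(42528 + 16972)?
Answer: -1864789977/2318417500 ≈ -0.80434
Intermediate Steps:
(-47859 + 35958/38965)/(42528 + 16972) = (-47859 + 35958*(1/38965))/59500 = (-47859 + 35958/38965)*(1/59500) = -1864789977/38965*1/59500 = -1864789977/2318417500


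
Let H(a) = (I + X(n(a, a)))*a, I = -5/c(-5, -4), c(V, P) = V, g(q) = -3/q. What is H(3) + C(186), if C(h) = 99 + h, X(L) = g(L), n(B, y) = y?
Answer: 285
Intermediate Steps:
I = 1 (I = -5/(-5) = -5*(-1/5) = 1)
X(L) = -3/L
H(a) = a*(1 - 3/a) (H(a) = (1 - 3/a)*a = a*(1 - 3/a))
H(3) + C(186) = (-3 + 3) + (99 + 186) = 0 + 285 = 285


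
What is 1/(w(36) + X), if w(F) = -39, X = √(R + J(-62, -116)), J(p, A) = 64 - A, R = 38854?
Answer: 39/37513 + √39034/37513 ≈ 0.0063064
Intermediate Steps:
X = √39034 (X = √(38854 + (64 - 1*(-116))) = √(38854 + (64 + 116)) = √(38854 + 180) = √39034 ≈ 197.57)
1/(w(36) + X) = 1/(-39 + √39034)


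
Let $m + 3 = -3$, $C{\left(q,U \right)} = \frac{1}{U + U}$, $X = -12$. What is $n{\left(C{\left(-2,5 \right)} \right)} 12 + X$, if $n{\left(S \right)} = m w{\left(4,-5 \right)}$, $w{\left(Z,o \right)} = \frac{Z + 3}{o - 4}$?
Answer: $44$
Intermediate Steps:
$C{\left(q,U \right)} = \frac{1}{2 U}$
$m = -6$ ($m = -3 - 3 = -6$)
$w{\left(Z,o \right)} = \frac{3 + Z}{-4 + o}$
$n{\left(S \right)} = \frac{14}{3}$ ($n{\left(S \right)} = - 6 \frac{3 + 4}{-4 - 5} = - 6 \frac{1}{-9} \cdot 7 = - 6 \left(\left(- \frac{1}{9}\right) 7\right) = \left(-6\right) \left(- \frac{7}{9}\right) = \frac{14}{3}$)
$n{\left(C{\left(-2,5 \right)} \right)} 12 + X = \frac{14}{3} \cdot 12 - 12 = 56 - 12 = 44$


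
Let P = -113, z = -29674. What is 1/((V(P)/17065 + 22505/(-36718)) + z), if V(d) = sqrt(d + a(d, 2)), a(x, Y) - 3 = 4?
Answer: -11650798274528081821350/345732928943255431778555569 - 23007229657060*I*sqrt(106)/345732928943255431778555569 ≈ -3.3699e-5 - 6.8514e-13*I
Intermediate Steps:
a(x, Y) = 7 (a(x, Y) = 3 + 4 = 7)
V(d) = sqrt(7 + d) (V(d) = sqrt(d + 7) = sqrt(7 + d))
1/((V(P)/17065 + 22505/(-36718)) + z) = 1/((sqrt(7 - 113)/17065 + 22505/(-36718)) - 29674) = 1/((sqrt(-106)*(1/17065) + 22505*(-1/36718)) - 29674) = 1/(((I*sqrt(106))*(1/17065) - 22505/36718) - 29674) = 1/((I*sqrt(106)/17065 - 22505/36718) - 29674) = 1/((-22505/36718 + I*sqrt(106)/17065) - 29674) = 1/(-1089592437/36718 + I*sqrt(106)/17065)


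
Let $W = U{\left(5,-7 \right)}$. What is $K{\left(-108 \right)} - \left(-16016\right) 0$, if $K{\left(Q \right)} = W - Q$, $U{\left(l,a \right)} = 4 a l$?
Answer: $-32$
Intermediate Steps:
$U{\left(l,a \right)} = 4 a l$
$W = -140$ ($W = 4 \left(-7\right) 5 = -140$)
$K{\left(Q \right)} = -140 - Q$
$K{\left(-108 \right)} - \left(-16016\right) 0 = \left(-140 - -108\right) - \left(-16016\right) 0 = \left(-140 + 108\right) - 0 = -32 + 0 = -32$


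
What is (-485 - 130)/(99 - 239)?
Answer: 123/28 ≈ 4.3929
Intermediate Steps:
(-485 - 130)/(99 - 239) = -615/(-140) = -615*(-1/140) = 123/28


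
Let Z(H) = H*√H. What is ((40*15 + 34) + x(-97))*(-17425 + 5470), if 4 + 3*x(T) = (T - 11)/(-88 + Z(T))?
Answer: 7970*(-92053*√97 + 83566*I)/(-88*I + 97*√97) ≈ -7.5636e+6 + 446.71*I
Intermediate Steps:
Z(H) = H^(3/2)
x(T) = -4/3 + (-11 + T)/(3*(-88 + T^(3/2))) (x(T) = -4/3 + ((T - 11)/(-88 + T^(3/2)))/3 = -4/3 + ((-11 + T)/(-88 + T^(3/2)))/3 = -4/3 + (-11 + T)/(3*(-88 + T^(3/2))))
((40*15 + 34) + x(-97))*(-17425 + 5470) = ((40*15 + 34) + (341 - 97 - (-388)*I*√97)/(3*(-88 + (-97)^(3/2))))*(-17425 + 5470) = ((600 + 34) + (341 - 97 - (-388)*I*√97)/(3*(-88 - 97*I*√97)))*(-11955) = (634 + (341 - 97 + 388*I*√97)/(3*(-88 - 97*I*√97)))*(-11955) = (634 + (244 + 388*I*√97)/(3*(-88 - 97*I*√97)))*(-11955) = -7579470 - 3985*(244 + 388*I*√97)/(-88 - 97*I*√97)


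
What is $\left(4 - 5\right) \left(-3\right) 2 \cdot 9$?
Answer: $54$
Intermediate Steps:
$\left(4 - 5\right) \left(-3\right) 2 \cdot 9 = \left(-1\right) \left(-3\right) 2 \cdot 9 = 3 \cdot 2 \cdot 9 = 6 \cdot 9 = 54$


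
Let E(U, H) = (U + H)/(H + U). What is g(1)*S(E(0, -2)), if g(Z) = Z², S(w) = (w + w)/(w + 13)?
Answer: ⅐ ≈ 0.14286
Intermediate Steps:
E(U, H) = 1 (E(U, H) = (H + U)/(H + U) = 1)
S(w) = 2*w/(13 + w) (S(w) = (2*w)/(13 + w) = 2*w/(13 + w))
g(1)*S(E(0, -2)) = 1²*(2*1/(13 + 1)) = 1*(2*1/14) = 1*(2*1*(1/14)) = 1*(⅐) = ⅐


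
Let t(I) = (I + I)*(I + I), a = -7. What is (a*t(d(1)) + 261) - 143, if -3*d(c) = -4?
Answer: 614/9 ≈ 68.222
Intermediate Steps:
d(c) = 4/3 (d(c) = -⅓*(-4) = 4/3)
t(I) = 4*I² (t(I) = (2*I)*(2*I) = 4*I²)
(a*t(d(1)) + 261) - 143 = (-28*(4/3)² + 261) - 143 = (-28*16/9 + 261) - 143 = (-7*64/9 + 261) - 143 = (-448/9 + 261) - 143 = 1901/9 - 143 = 614/9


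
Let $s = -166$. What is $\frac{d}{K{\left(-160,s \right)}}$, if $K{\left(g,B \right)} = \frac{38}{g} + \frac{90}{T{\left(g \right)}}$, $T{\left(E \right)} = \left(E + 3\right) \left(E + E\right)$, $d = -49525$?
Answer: $\frac{1244068000}{5921} \approx 2.1011 \cdot 10^{5}$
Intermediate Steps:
$T{\left(E \right)} = 2 E \left(3 + E\right)$ ($T{\left(E \right)} = \left(3 + E\right) 2 E = 2 E \left(3 + E\right)$)
$K{\left(g,B \right)} = \frac{38}{g} + \frac{45}{g \left(3 + g\right)}$ ($K{\left(g,B \right)} = \frac{38}{g} + \frac{90}{2 g \left(3 + g\right)} = \frac{38}{g} + 90 \frac{1}{2 g \left(3 + g\right)} = \frac{38}{g} + \frac{45}{g \left(3 + g\right)}$)
$\frac{d}{K{\left(-160,s \right)}} = - \frac{49525}{\frac{1}{-160} \frac{1}{3 - 160} \left(159 + 38 \left(-160\right)\right)} = - \frac{49525}{\left(- \frac{1}{160}\right) \frac{1}{-157} \left(159 - 6080\right)} = - \frac{49525}{\left(- \frac{1}{160}\right) \left(- \frac{1}{157}\right) \left(-5921\right)} = - \frac{49525}{- \frac{5921}{25120}} = \left(-49525\right) \left(- \frac{25120}{5921}\right) = \frac{1244068000}{5921}$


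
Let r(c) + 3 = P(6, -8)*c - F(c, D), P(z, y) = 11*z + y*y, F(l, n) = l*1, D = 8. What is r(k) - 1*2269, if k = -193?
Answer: -27169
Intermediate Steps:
F(l, n) = l
P(z, y) = y² + 11*z (P(z, y) = 11*z + y² = y² + 11*z)
r(c) = -3 + 129*c (r(c) = -3 + (((-8)² + 11*6)*c - c) = -3 + ((64 + 66)*c - c) = -3 + (130*c - c) = -3 + 129*c)
r(k) - 1*2269 = (-3 + 129*(-193)) - 1*2269 = (-3 - 24897) - 2269 = -24900 - 2269 = -27169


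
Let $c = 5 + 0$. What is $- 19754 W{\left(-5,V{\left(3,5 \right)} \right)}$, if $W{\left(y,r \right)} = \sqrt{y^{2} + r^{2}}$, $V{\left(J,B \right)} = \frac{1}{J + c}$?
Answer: $- \frac{9877 \sqrt{1601}}{4} \approx -98801.0$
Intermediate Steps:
$c = 5$
$V{\left(J,B \right)} = \frac{1}{5 + J}$ ($V{\left(J,B \right)} = \frac{1}{J + 5} = \frac{1}{5 + J}$)
$W{\left(y,r \right)} = \sqrt{r^{2} + y^{2}}$
$- 19754 W{\left(-5,V{\left(3,5 \right)} \right)} = - 19754 \sqrt{\left(\frac{1}{5 + 3}\right)^{2} + \left(-5\right)^{2}} = - 19754 \sqrt{\left(\frac{1}{8}\right)^{2} + 25} = - 19754 \sqrt{\frac{1}{64} + 25} = - 19754 \sqrt{\frac{1601}{64}} = - 19754 \frac{\sqrt{1601}}{8} = - \frac{9877 \sqrt{1601}}{4}$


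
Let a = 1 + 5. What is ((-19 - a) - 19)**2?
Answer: 1936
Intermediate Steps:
a = 6
((-19 - a) - 19)**2 = ((-19 - 1*6) - 19)**2 = ((-19 - 6) - 19)**2 = (-25 - 19)**2 = (-44)**2 = 1936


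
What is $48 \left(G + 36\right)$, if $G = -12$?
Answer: $1152$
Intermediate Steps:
$48 \left(G + 36\right) = 48 \left(-12 + 36\right) = 48 \cdot 24 = 1152$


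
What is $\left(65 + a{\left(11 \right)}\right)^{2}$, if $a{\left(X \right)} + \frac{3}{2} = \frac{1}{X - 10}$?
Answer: $\frac{16641}{4} \approx 4160.3$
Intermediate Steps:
$a{\left(X \right)} = - \frac{3}{2} + \frac{1}{-10 + X}$ ($a{\left(X \right)} = - \frac{3}{2} + \frac{1}{X - 10} = - \frac{3}{2} + \frac{1}{-10 + X}$)
$\left(65 + a{\left(11 \right)}\right)^{2} = \left(65 + \frac{32 - 33}{2 \left(-10 + 11\right)}\right)^{2} = \left(65 + \frac{32 - 33}{2 \cdot 1}\right)^{2} = \left(65 + \frac{1}{2} \cdot 1 \left(-1\right)\right)^{2} = \left(65 - \frac{1}{2}\right)^{2} = \left(\frac{129}{2}\right)^{2} = \frac{16641}{4}$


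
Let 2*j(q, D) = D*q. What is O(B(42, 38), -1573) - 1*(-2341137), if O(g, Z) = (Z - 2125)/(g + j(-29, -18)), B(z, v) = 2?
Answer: 615715333/263 ≈ 2.3411e+6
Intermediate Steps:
j(q, D) = D*q/2 (j(q, D) = (D*q)/2 = D*q/2)
O(g, Z) = (-2125 + Z)/(261 + g) (O(g, Z) = (Z - 2125)/(g + (1/2)*(-18)*(-29)) = (-2125 + Z)/(g + 261) = (-2125 + Z)/(261 + g))
O(B(42, 38), -1573) - 1*(-2341137) = (-2125 - 1573)/(261 + 2) - 1*(-2341137) = -3698/263 + 2341137 = 615715333/263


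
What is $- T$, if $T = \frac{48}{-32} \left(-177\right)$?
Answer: $- \frac{531}{2} \approx -265.5$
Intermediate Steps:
$T = \frac{531}{2}$ ($T = 48 \left(- \frac{1}{32}\right) \left(-177\right) = \left(- \frac{3}{2}\right) \left(-177\right) = \frac{531}{2} \approx 265.5$)
$- T = \left(-1\right) \frac{531}{2} = - \frac{531}{2}$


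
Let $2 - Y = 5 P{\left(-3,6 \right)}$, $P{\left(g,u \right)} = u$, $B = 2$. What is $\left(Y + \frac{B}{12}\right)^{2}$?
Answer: $\frac{27889}{36} \approx 774.69$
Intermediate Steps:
$Y = -28$ ($Y = 2 - 5 \cdot 6 = 2 - 30 = -28$)
$\left(Y + \frac{B}{12}\right)^{2} = \left(-28 + \frac{2}{12}\right)^{2} = \left(-28 + 2 \cdot \frac{1}{12}\right)^{2} = \left(-28 + \frac{1}{6}\right)^{2} = \left(- \frac{167}{6}\right)^{2} = \frac{27889}{36}$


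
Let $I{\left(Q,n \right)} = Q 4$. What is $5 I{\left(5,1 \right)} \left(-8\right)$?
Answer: $-800$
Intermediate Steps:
$I{\left(Q,n \right)} = 4 Q$
$5 I{\left(5,1 \right)} \left(-8\right) = 5 \cdot 4 \cdot 5 \left(-8\right) = 5 \cdot 20 \left(-8\right) = 100 \left(-8\right) = -800$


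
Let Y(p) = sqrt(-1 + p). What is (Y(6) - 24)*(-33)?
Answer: 792 - 33*sqrt(5) ≈ 718.21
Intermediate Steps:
(Y(6) - 24)*(-33) = (sqrt(-1 + 6) - 24)*(-33) = (sqrt(5) - 24)*(-33) = (-24 + sqrt(5))*(-33) = 792 - 33*sqrt(5)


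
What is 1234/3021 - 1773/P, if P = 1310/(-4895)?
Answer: 5244075415/791502 ≈ 6625.5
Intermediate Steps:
P = -262/979 (P = 1310*(-1/4895) = -262/979 ≈ -0.26762)
1234/3021 - 1773/P = 1234/3021 - 1773/(-262/979) = 1234*(1/3021) - 1773*(-979/262) = 1234/3021 + 1735767/262 = 5244075415/791502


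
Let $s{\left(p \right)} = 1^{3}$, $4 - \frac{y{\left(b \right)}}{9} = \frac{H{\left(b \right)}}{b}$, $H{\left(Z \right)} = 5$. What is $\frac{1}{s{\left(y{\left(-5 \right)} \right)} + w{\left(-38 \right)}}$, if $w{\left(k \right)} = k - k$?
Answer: $1$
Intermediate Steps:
$w{\left(k \right)} = 0$
$y{\left(b \right)} = 36 - \frac{45}{b}$ ($y{\left(b \right)} = 36 - 9 \frac{5}{b} = 36 - \frac{45}{b}$)
$s{\left(p \right)} = 1$
$\frac{1}{s{\left(y{\left(-5 \right)} \right)} + w{\left(-38 \right)}} = \frac{1}{1 + 0} = 1^{-1} = 1$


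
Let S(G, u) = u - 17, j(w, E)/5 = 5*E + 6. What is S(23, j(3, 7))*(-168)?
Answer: -31584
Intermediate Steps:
j(w, E) = 30 + 25*E (j(w, E) = 5*(5*E + 6) = 5*(6 + 5*E) = 30 + 25*E)
S(G, u) = -17 + u
S(23, j(3, 7))*(-168) = (-17 + (30 + 25*7))*(-168) = (-17 + (30 + 175))*(-168) = (-17 + 205)*(-168) = 188*(-168) = -31584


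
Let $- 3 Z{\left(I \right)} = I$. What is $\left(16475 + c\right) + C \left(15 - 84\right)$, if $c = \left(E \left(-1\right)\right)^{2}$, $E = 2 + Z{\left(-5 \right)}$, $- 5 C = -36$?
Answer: $\frac{719624}{45} \approx 15992.0$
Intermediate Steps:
$C = \frac{36}{5}$ ($C = \left(- \frac{1}{5}\right) \left(-36\right) = \frac{36}{5} \approx 7.2$)
$Z{\left(I \right)} = - \frac{I}{3}$
$E = \frac{11}{3}$ ($E = 2 - - \frac{5}{3} = 2 + \frac{5}{3} = \frac{11}{3} \approx 3.6667$)
$c = \frac{121}{9}$ ($c = \left(\frac{11}{3} \left(-1\right)\right)^{2} = \left(- \frac{11}{3}\right)^{2} = \frac{121}{9} \approx 13.444$)
$\left(16475 + c\right) + C \left(15 - 84\right) = \left(16475 + \frac{121}{9}\right) + \frac{36 \left(15 - 84\right)}{5} = \frac{148396}{9} + \frac{36}{5} \left(-69\right) = \frac{148396}{9} - \frac{2484}{5} = \frac{719624}{45}$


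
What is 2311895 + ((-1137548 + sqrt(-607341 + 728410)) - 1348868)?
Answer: -174521 + sqrt(121069) ≈ -1.7417e+5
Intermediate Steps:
2311895 + ((-1137548 + sqrt(-607341 + 728410)) - 1348868) = 2311895 + ((-1137548 + sqrt(121069)) - 1348868) = 2311895 + (-2486416 + sqrt(121069)) = -174521 + sqrt(121069)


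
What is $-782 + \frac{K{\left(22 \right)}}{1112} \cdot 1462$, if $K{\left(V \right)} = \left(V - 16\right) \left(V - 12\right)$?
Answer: $- \frac{97733}{139} \approx -703.12$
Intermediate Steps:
$K{\left(V \right)} = \left(-16 + V\right) \left(-12 + V\right)$
$-782 + \frac{K{\left(22 \right)}}{1112} \cdot 1462 = -782 + \frac{192 + 22^{2} - 616}{1112} \cdot 1462 = -782 + \left(192 + 484 - 616\right) \frac{1}{1112} \cdot 1462 = -782 + 60 \cdot \frac{1}{1112} \cdot 1462 = -782 + \frac{15}{278} \cdot 1462 = -782 + \frac{10965}{139} = - \frac{97733}{139}$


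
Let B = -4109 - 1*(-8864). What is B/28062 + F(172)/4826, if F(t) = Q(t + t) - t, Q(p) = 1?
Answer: 79601/593979 ≈ 0.13401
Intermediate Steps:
F(t) = 1 - t
B = 4755 (B = -4109 + 8864 = 4755)
B/28062 + F(172)/4826 = 4755/28062 + (1 - 1*172)/4826 = 4755*(1/28062) + (1 - 172)*(1/4826) = 1585/9354 - 171*1/4826 = 1585/9354 - 9/254 = 79601/593979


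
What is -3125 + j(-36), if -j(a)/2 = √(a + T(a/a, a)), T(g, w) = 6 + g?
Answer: -3125 - 2*I*√29 ≈ -3125.0 - 10.77*I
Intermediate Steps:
j(a) = -2*√(7 + a) (j(a) = -2*√(a + (6 + a/a)) = -2*√(a + (6 + 1)) = -2*√(a + 7) = -2*√(7 + a))
-3125 + j(-36) = -3125 - 2*√(7 - 36) = -3125 - 2*I*√29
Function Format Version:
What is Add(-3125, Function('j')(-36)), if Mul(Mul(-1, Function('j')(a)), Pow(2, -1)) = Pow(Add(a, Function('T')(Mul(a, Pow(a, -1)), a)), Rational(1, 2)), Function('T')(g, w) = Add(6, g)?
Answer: Add(-3125, Mul(-2, I, Pow(29, Rational(1, 2)))) ≈ Add(-3125.0, Mul(-10.770, I))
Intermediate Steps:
Function('j')(a) = Mul(-2, Pow(Add(7, a), Rational(1, 2))) (Function('j')(a) = Mul(-2, Pow(Add(a, Add(6, Mul(a, Pow(a, -1)))), Rational(1, 2))) = Mul(-2, Pow(Add(a, Add(6, 1)), Rational(1, 2))) = Mul(-2, Pow(Add(a, 7), Rational(1, 2))) = Mul(-2, Pow(Add(7, a), Rational(1, 2))))
Add(-3125, Function('j')(-36)) = Add(-3125, Mul(-2, Pow(Add(7, -36), Rational(1, 2)))) = Add(-3125, Mul(-2, Pow(-29, Rational(1, 2)))) = Add(-3125, Mul(-2, Mul(I, Pow(29, Rational(1, 2))))) = Add(-3125, Mul(-2, I, Pow(29, Rational(1, 2))))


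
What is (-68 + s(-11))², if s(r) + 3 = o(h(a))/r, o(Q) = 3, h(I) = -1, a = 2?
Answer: 614656/121 ≈ 5079.8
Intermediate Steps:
s(r) = -3 + 3/r
(-68 + s(-11))² = (-68 + (-3 + 3/(-11)))² = (-68 + (-3 + 3*(-1/11)))² = (-68 + (-3 - 3/11))² = (-68 - 36/11)² = (-784/11)² = 614656/121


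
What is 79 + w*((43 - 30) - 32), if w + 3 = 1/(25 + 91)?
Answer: 15757/116 ≈ 135.84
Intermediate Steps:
w = -347/116 (w = -3 + 1/(25 + 91) = -3 + 1/116 = -347/116 ≈ -2.9914)
79 + w*((43 - 30) - 32) = 79 - 347*((43 - 30) - 32)/116 = 79 - 347*(13 - 32)/116 = 79 - 347/116*(-19) = 79 + 6593/116 = 15757/116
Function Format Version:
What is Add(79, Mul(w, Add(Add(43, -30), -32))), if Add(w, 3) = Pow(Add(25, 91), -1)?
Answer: Rational(15757, 116) ≈ 135.84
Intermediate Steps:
w = Rational(-347, 116) (w = Add(-3, Pow(Add(25, 91), -1)) = Add(-3, Pow(116, -1)) = Add(-3, Rational(1, 116)) = Rational(-347, 116) ≈ -2.9914)
Add(79, Mul(w, Add(Add(43, -30), -32))) = Add(79, Mul(Rational(-347, 116), Add(Add(43, -30), -32))) = Add(79, Mul(Rational(-347, 116), Add(13, -32))) = Add(79, Mul(Rational(-347, 116), -19)) = Add(79, Rational(6593, 116)) = Rational(15757, 116)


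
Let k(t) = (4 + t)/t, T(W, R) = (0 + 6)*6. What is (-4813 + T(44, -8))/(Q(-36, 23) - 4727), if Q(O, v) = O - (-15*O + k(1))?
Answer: 4777/5308 ≈ 0.89996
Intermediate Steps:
T(W, R) = 36 (T(W, R) = 6*6 = 36)
k(t) = (4 + t)/t
Q(O, v) = -5 + 16*O (Q(O, v) = O - (-15*O + (4 + 1)/1) = O - (-15*O + 1*5) = O - (-15*O + 5) = O - (5 - 15*O) = O + (-5 + 15*O) = -5 + 16*O)
(-4813 + T(44, -8))/(Q(-36, 23) - 4727) = (-4813 + 36)/((-5 + 16*(-36)) - 4727) = -4777/((-5 - 576) - 4727) = -4777/(-581 - 4727) = -4777/(-5308) = -4777*(-1/5308) = 4777/5308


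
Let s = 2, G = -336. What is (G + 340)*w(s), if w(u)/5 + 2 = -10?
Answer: -240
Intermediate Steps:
w(u) = -60 (w(u) = -10 + 5*(-10) = -10 - 50 = -60)
(G + 340)*w(s) = (-336 + 340)*(-60) = 4*(-60) = -240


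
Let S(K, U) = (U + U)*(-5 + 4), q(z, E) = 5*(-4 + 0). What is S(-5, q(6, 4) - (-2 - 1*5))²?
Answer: 676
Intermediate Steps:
q(z, E) = -20 (q(z, E) = 5*(-4) = -20)
S(K, U) = -2*U (S(K, U) = (2*U)*(-1) = -2*U)
S(-5, q(6, 4) - (-2 - 1*5))² = (-2*(-20 - (-2 - 1*5)))² = (-2*(-20 - (-2 - 5)))² = (-2*(-20 - 1*(-7)))² = (-2*(-20 + 7))² = (-2*(-13))² = 26² = 676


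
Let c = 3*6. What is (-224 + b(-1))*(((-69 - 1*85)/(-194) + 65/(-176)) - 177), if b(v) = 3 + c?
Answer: 611942891/17072 ≈ 35845.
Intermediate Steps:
c = 18
b(v) = 21 (b(v) = 3 + 18 = 21)
(-224 + b(-1))*(((-69 - 1*85)/(-194) + 65/(-176)) - 177) = (-224 + 21)*(((-69 - 1*85)/(-194) + 65/(-176)) - 177) = -203*(((-69 - 85)*(-1/194) + 65*(-1/176)) - 177) = -203*((-154*(-1/194) - 65/176) - 177) = -203*((77/97 - 65/176) - 177) = -203*(7247/17072 - 177) = -203*(-3014497/17072) = 611942891/17072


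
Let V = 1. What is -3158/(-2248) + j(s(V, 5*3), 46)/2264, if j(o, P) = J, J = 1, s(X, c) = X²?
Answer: 893995/636184 ≈ 1.4052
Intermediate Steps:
j(o, P) = 1
-3158/(-2248) + j(s(V, 5*3), 46)/2264 = -3158/(-2248) + 1/2264 = -3158*(-1/2248) + 1*(1/2264) = 1579/1124 + 1/2264 = 893995/636184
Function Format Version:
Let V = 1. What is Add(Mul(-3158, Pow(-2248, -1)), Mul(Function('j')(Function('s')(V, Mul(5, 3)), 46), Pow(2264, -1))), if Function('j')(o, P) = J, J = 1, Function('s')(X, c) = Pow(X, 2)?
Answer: Rational(893995, 636184) ≈ 1.4052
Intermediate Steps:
Function('j')(o, P) = 1
Add(Mul(-3158, Pow(-2248, -1)), Mul(Function('j')(Function('s')(V, Mul(5, 3)), 46), Pow(2264, -1))) = Add(Mul(-3158, Pow(-2248, -1)), Mul(1, Pow(2264, -1))) = Add(Mul(-3158, Rational(-1, 2248)), Mul(1, Rational(1, 2264))) = Add(Rational(1579, 1124), Rational(1, 2264)) = Rational(893995, 636184)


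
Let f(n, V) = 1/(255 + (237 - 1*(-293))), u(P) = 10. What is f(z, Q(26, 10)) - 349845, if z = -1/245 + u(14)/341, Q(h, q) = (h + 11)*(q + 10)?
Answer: -274628324/785 ≈ -3.4985e+5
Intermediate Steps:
Q(h, q) = (10 + q)*(11 + h) (Q(h, q) = (11 + h)*(10 + q) = (10 + q)*(11 + h))
z = 2109/83545 (z = -1/245 + 10/341 = 2109/83545 ≈ 0.025244)
f(n, V) = 1/785 (f(n, V) = 1/(255 + (237 + 293)) = 1/(255 + 530) = 1/785)
f(z, Q(26, 10)) - 349845 = 1/785 - 349845 = -274628324/785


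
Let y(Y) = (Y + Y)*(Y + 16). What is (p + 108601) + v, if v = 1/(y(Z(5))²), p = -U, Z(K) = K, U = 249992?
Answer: -6235343099/44100 ≈ -1.4139e+5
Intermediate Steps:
y(Y) = 2*Y*(16 + Y) (y(Y) = (2*Y)*(16 + Y) = 2*Y*(16 + Y))
p = -249992 (p = -1*249992 = -249992)
v = 1/44100 (v = 1/((2*5*(16 + 5))²) = 1/((2*5*21)²) = 1/(210²) = 1/44100 ≈ 2.2676e-5)
(p + 108601) + v = (-249992 + 108601) + 1/44100 = -141391 + 1/44100 = -6235343099/44100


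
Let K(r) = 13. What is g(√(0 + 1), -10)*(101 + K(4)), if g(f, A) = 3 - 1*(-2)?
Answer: 570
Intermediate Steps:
g(f, A) = 5 (g(f, A) = 3 + 2 = 5)
g(√(0 + 1), -10)*(101 + K(4)) = 5*(101 + 13) = 5*114 = 570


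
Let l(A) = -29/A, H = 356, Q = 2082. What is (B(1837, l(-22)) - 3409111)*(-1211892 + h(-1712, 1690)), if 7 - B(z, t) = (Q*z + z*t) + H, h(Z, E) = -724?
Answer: 8775114479548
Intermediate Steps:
B(z, t) = -349 - 2082*z - t*z (B(z, t) = 7 - ((2082*z + z*t) + 356) = 7 - ((2082*z + t*z) + 356) = 7 - (356 + 2082*z + t*z) = 7 + (-356 - 2082*z - t*z) = -349 - 2082*z - t*z)
(B(1837, l(-22)) - 3409111)*(-1211892 + h(-1712, 1690)) = ((-349 - 2082*1837 - 1*(-29/(-22))*1837) - 3409111)*(-1211892 - 724) = ((-349 - 3824634 - 1*(-29*(-1/22))*1837) - 3409111)*(-1212616) = ((-349 - 3824634 - 1*29/22*1837) - 3409111)*(-1212616) = ((-349 - 3824634 - 4843/2) - 3409111)*(-1212616) = (-7654809/2 - 3409111)*(-1212616) = -14473031/2*(-1212616) = 8775114479548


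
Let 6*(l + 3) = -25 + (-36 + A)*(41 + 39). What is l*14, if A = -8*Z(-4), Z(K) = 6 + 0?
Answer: -47341/3 ≈ -15780.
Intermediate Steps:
Z(K) = 6
A = -48 (A = -8*6 = -48)
l = -6763/6 (l = -3 + (-25 + (-36 - 48)*(41 + 39))/6 = -3 + (-25 - 84*80)/6 = -3 + (-25 - 6720)/6 = -3 + (1/6)*(-6745) = -3 - 6745/6 = -6763/6 ≈ -1127.2)
l*14 = -6763/6*14 = -47341/3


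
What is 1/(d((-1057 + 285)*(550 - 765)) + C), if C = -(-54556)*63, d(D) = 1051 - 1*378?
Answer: 1/3437701 ≈ 2.9089e-7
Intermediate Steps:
d(D) = 673 (d(D) = 1051 - 378 = 673)
C = 3437028 (C = -46*(-74718) = 3437028)
1/(d((-1057 + 285)*(550 - 765)) + C) = 1/(673 + 3437028) = 1/3437701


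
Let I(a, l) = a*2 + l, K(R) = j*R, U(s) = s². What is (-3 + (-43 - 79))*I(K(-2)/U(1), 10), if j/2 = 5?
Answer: 3750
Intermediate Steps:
j = 10 (j = 2*5 = 10)
K(R) = 10*R
I(a, l) = l + 2*a (I(a, l) = 2*a + l = l + 2*a)
(-3 + (-43 - 79))*I(K(-2)/U(1), 10) = (-3 + (-43 - 79))*(10 + 2*((10*(-2))/(1²))) = (-3 - 122)*(10 + 2*(-20/1)) = -125*(10 + 2*(-20*1)) = -125*(10 + 2*(-20)) = -125*(10 - 40) = -125*(-30) = 3750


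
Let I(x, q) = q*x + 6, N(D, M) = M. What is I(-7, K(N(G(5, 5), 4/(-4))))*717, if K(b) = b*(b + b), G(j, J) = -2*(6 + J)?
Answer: -5736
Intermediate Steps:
G(j, J) = -12 - 2*J
K(b) = 2*b**2 (K(b) = b*(2*b) = 2*b**2)
I(x, q) = 6 + q*x
I(-7, K(N(G(5, 5), 4/(-4))))*717 = (6 + (2*(4/(-4))**2)*(-7))*717 = (6 + (2*(4*(-1/4))**2)*(-7))*717 = (6 + (2*(-1)**2)*(-7))*717 = (6 + (2*1)*(-7))*717 = (6 + 2*(-7))*717 = (6 - 14)*717 = -8*717 = -5736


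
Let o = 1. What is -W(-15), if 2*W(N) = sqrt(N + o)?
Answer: -I*sqrt(14)/2 ≈ -1.8708*I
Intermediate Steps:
W(N) = sqrt(1 + N)/2 (W(N) = sqrt(N + 1)/2 = sqrt(1 + N)/2)
-W(-15) = -sqrt(1 - 15)/2 = -sqrt(-14)/2 = -I*sqrt(14)/2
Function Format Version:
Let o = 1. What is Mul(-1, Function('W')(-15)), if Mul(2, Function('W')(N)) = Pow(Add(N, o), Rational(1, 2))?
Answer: Mul(Rational(-1, 2), I, Pow(14, Rational(1, 2))) ≈ Mul(-1.8708, I)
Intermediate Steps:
Function('W')(N) = Mul(Rational(1, 2), Pow(Add(1, N), Rational(1, 2))) (Function('W')(N) = Mul(Rational(1, 2), Pow(Add(N, 1), Rational(1, 2))) = Mul(Rational(1, 2), Pow(Add(1, N), Rational(1, 2))))
Mul(-1, Function('W')(-15)) = Mul(-1, Mul(Rational(1, 2), Pow(Add(1, -15), Rational(1, 2)))) = Mul(-1, Mul(Rational(1, 2), Pow(-14, Rational(1, 2)))) = Mul(-1, Mul(Rational(1, 2), Mul(I, Pow(14, Rational(1, 2))))) = Mul(-1, Mul(Rational(1, 2), I, Pow(14, Rational(1, 2)))) = Mul(Rational(-1, 2), I, Pow(14, Rational(1, 2)))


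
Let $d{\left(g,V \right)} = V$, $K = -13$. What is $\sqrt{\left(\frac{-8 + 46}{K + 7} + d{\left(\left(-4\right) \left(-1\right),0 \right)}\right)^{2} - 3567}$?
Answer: $\frac{i \sqrt{31742}}{3} \approx 59.388 i$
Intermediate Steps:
$\sqrt{\left(\frac{-8 + 46}{K + 7} + d{\left(\left(-4\right) \left(-1\right),0 \right)}\right)^{2} - 3567} = \sqrt{\left(\frac{-8 + 46}{-13 + 7} + 0\right)^{2} - 3567} = \sqrt{\left(\frac{38}{-6} + 0\right)^{2} - 3567} = \sqrt{\left(38 \left(- \frac{1}{6}\right) + 0\right)^{2} - 3567} = \sqrt{\left(- \frac{19}{3} + 0\right)^{2} - 3567} = \sqrt{\left(- \frac{19}{3}\right)^{2} - 3567} = \sqrt{\frac{361}{9} - 3567} = \sqrt{- \frac{31742}{9}} = \frac{i \sqrt{31742}}{3}$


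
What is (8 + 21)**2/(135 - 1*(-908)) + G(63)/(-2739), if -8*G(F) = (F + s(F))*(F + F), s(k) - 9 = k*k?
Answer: 91581355/3809036 ≈ 24.043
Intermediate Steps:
s(k) = 9 + k**2 (s(k) = 9 + k*k = 9 + k**2)
G(F) = -F*(9 + F + F**2)/4 (G(F) = -(F + (9 + F**2))*(F + F)/8 = -(9 + F + F**2)*2*F/8 = -F*(9 + F + F**2)/4)
(8 + 21)**2/(135 - 1*(-908)) + G(63)/(-2739) = (8 + 21)**2/(135 - 1*(-908)) - 1/4*63*(9 + 63 + 63**2)/(-2739) = 29**2/(135 + 908) - 1/4*63*(9 + 63 + 3969)*(-1/2739) = 841/1043 - 1/4*63*4041*(-1/2739) = 841*(1/1043) - 254583/4*(-1/2739) = 841/1043 + 84861/3652 = 91581355/3809036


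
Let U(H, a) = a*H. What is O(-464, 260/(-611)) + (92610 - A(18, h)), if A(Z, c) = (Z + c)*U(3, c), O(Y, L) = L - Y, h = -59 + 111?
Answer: 3861218/47 ≈ 82154.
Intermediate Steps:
h = 52
U(H, a) = H*a
A(Z, c) = 3*c*(Z + c) (A(Z, c) = (Z + c)*(3*c) = 3*c*(Z + c))
O(-464, 260/(-611)) + (92610 - A(18, h)) = (260/(-611) - 1*(-464)) + (92610 - 3*52*(18 + 52)) = (260*(-1/611) + 464) + (92610 - 3*52*70) = (-20/47 + 464) + (92610 - 1*10920) = 21788/47 + (92610 - 10920) = 21788/47 + 81690 = 3861218/47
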